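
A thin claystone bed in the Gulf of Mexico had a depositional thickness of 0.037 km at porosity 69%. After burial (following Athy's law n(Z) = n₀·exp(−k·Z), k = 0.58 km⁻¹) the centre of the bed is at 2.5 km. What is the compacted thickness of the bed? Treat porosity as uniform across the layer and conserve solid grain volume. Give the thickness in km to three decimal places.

Porosity at 2.5 km: n = 0.69·exp(−0.58×2.5) = 0.1619
Solid-volume conservation: h(1−n) = h₀(1−n₀) ⇒ h = h₀·(1−n₀)/(1−n)
h = 0.037 × (1 − 0.69)/(1 − 0.1619) = 0.037 × 0.3699 = 0.0137 km

0.014 km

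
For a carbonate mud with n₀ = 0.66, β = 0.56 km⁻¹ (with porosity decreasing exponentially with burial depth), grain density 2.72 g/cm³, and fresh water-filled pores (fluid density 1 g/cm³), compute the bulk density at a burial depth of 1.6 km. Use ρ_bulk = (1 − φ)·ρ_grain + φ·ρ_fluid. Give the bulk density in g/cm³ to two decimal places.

2.26 g/cm³

Porosity at depth: n = 0.66·exp(−0.56×1.6) = 0.66×0.4082 = 0.2694
Bulk density: ρ_b = (1−n)ρ_g + n·ρ_f = 0.7306×2.72 + 0.2694×1
       = 1.987 + 0.269 = 2.257 g/cm³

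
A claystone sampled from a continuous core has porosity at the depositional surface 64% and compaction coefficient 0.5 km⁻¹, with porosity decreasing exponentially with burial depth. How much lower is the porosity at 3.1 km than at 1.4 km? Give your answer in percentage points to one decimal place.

n(1.4) = 0.64·e^(−0.5×1.4) = 0.3178
n(3.1) = 0.64·e^(−0.5×3.1) = 0.1358
Δn = 0.3178 − 0.1358 = 0.1820

18.2 percentage points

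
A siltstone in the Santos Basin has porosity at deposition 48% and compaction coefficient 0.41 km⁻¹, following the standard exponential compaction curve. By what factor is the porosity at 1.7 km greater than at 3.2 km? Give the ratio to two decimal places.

φ(d₁)/φ(d₂) = e^(−c·d₁)/e^(−c·d₂) = e^{c(d₂−d₁)}
= exp(0.41 × 1.5) = exp(0.615) = 1.8497

1.85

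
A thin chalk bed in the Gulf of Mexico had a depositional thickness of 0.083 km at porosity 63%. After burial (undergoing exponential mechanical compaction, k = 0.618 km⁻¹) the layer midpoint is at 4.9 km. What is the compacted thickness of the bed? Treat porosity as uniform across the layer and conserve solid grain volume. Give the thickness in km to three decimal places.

0.032 km

Porosity at 4.9 km: phi = 0.63·exp(−0.618×4.9) = 0.0305
Solid-volume conservation: h(1−phi) = h₀(1−phi₀) ⇒ h = h₀·(1−phi₀)/(1−phi)
h = 0.083 × (1 − 0.63)/(1 − 0.0305) = 0.083 × 0.3816 = 0.0317 km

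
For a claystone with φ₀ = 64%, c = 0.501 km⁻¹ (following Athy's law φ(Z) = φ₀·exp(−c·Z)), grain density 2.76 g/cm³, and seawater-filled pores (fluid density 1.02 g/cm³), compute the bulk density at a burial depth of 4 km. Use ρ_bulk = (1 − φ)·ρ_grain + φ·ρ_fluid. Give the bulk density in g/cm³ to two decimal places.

2.61 g/cm³

Porosity at depth: φ = 0.64·exp(−0.501×4) = 0.64×0.1348 = 0.0863
Bulk density: ρ_b = (1−φ)ρ_g + φ·ρ_f = 0.9137×2.76 + 0.0863×1.02
       = 2.522 + 0.088 = 2.610 g/cm³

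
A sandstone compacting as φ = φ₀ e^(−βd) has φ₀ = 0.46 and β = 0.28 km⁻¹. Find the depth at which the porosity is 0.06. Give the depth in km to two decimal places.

7.27 km

Invert Athy's law: d = ln(φ₀/φ) / β
d = ln(0.46/0.06) / 0.28 = ln(7.667) / 0.28 = 2.0369 / 0.28 = 7.275 km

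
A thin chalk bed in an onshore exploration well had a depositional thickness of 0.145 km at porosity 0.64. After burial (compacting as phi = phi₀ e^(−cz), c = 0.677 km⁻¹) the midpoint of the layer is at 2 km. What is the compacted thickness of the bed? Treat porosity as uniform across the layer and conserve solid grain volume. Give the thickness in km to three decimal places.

0.063 km

Porosity at 2 km: phi = 0.64·exp(−0.677×2) = 0.1653
Solid-volume conservation: h(1−phi) = h₀(1−phi₀) ⇒ h = h₀·(1−phi₀)/(1−phi)
h = 0.145 × (1 − 0.64)/(1 − 0.1653) = 0.145 × 0.4313 = 0.0625 km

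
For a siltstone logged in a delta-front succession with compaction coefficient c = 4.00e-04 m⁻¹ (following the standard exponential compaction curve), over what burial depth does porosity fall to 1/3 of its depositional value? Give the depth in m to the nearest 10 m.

2750 m

Working in km (1 km = 1000 m; c in km⁻¹ = c in m⁻¹ × 1000):
φ/φ₀ = 1/3 ⇒ exp(−c·z) = 1/3 ⇒ z = ln(3) / c
z = 1.0986 / 0.4 = 2.747 km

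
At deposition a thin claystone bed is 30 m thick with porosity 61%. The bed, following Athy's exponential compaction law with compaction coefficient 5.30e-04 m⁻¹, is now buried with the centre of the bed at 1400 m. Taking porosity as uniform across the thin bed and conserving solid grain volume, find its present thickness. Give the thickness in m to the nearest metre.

Working in km (1 km = 1000 m; β in km⁻¹ = β in m⁻¹ × 1000):
Porosity at 1.4 km: n = 0.61·exp(−0.53×1.4) = 0.2905
Solid-volume conservation: h(1−n) = h₀(1−n₀) ⇒ h = h₀·(1−n₀)/(1−n)
h = 0.03 × (1 − 0.61)/(1 − 0.2905) = 0.03 × 0.5497 = 0.0165 km

16 m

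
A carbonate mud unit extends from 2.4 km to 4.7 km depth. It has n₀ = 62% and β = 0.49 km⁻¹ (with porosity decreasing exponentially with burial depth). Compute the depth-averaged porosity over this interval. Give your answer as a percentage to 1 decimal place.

⟨n⟩ = (1/(Z₂−Z₁)) ∫ n₀ e^(−βZ) dZ = n₀·(e^(−β·Z₁) − e^(−β·Z₂)) / (β·(Z₂−Z₁))
e^(−0.49×2.4) = 0.3085; e^(−0.49×4.7) = 0.1000
⟨n⟩ = 0.62 × (0.3085 − 0.1000) / (0.49 × 2.3) = 0.62 × 0.1851 = 0.1147

11.5%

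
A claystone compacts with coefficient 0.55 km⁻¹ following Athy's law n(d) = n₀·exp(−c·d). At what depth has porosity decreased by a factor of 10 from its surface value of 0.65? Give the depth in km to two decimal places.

n/n₀ = 1/10 ⇒ exp(−c·d) = 1/10 ⇒ d = ln(10) / c
d = 2.3026 / 0.55 = 4.187 km

4.19 km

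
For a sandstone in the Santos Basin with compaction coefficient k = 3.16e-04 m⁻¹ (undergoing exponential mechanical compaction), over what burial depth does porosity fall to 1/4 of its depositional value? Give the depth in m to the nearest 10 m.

4390 m

Working in km (1 km = 1000 m; k in km⁻¹ = k in m⁻¹ × 1000):
φ/φ₀ = 1/4 ⇒ exp(−k·d) = 1/4 ⇒ d = ln(4) / k
d = 1.3863 / 0.316 = 4.387 km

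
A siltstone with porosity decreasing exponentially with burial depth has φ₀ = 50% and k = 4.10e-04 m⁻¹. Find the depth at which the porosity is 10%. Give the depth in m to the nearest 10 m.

Working in km (1 km = 1000 m; k in km⁻¹ = k in m⁻¹ × 1000):
Invert Athy's law: z = ln(φ₀/φ) / k
z = ln(0.5/0.1) / 0.41 = ln(5) / 0.41 = 1.6094 / 0.41 = 3.925 km

3930 m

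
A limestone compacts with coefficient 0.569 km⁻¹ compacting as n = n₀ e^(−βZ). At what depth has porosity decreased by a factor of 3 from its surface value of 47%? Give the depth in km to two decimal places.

1.93 km

n/n₀ = 1/3 ⇒ exp(−β·Z) = 1/3 ⇒ Z = ln(3) / β
Z = 1.0986 / 0.569 = 1.931 km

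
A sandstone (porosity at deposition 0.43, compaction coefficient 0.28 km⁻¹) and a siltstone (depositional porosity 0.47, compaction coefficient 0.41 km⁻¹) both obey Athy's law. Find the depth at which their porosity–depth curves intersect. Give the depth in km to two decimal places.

0.68 km

Set phi₀ₐ e^(−cₐz) = phi₀ᵦ e^(−cᵦz) ⇒ ln(phi₀ₐ/phi₀ᵦ) = (cₐ − cᵦ)·z
z = ln(0.43/0.47) / (0.28 − 0.41) = -0.0889 / -0.13 = 0.684 km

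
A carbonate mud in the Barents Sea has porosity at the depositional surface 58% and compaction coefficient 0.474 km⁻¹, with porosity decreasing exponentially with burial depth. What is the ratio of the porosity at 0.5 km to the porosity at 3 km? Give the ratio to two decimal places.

n(Z₁)/n(Z₂) = e^(−k·Z₁)/e^(−k·Z₂) = e^{k(Z₂−Z₁)}
= exp(0.474 × 2.5) = exp(1.185) = 3.2707

3.27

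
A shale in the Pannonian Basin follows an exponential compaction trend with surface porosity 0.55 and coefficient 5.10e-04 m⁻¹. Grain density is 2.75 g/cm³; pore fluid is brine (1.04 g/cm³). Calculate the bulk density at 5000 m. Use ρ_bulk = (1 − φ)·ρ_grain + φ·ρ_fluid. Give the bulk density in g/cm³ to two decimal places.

Working in km (1 km = 1000 m; c in km⁻¹ = c in m⁻¹ × 1000):
Porosity at depth: n = 0.55·exp(−0.51×5) = 0.55×0.0781 = 0.0429
Bulk density: ρ_b = (1−n)ρ_g + n·ρ_f = 0.9571×2.75 + 0.0429×1.04
       = 2.632 + 0.045 = 2.677 g/cm³

2.68 g/cm³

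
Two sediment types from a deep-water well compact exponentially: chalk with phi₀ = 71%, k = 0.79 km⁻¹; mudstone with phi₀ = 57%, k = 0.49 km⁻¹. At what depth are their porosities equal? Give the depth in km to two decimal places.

0.73 km

Set phi₀ₐ e^(−kₐZ) = phi₀ᵦ e^(−kᵦZ) ⇒ ln(phi₀ₐ/phi₀ᵦ) = (kₐ − kᵦ)·Z
Z = ln(0.71/0.57) / (0.79 − 0.49) = 0.2196 / 0.3 = 0.732 km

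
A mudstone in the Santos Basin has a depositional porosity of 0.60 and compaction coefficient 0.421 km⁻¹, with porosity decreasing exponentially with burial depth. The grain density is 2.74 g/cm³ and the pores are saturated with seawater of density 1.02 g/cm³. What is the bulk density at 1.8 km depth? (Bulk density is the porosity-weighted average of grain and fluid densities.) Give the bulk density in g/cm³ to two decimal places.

2.26 g/cm³

Porosity at depth: phi = 0.6·exp(−0.421×1.8) = 0.6×0.4687 = 0.2812
Bulk density: ρ_b = (1−phi)ρ_g + phi·ρ_f = 0.7188×2.74 + 0.2812×1.02
       = 1.969 + 0.287 = 2.256 g/cm³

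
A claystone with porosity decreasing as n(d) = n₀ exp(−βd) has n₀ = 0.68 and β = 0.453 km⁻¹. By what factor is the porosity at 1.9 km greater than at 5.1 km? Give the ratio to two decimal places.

4.26

n(d₁)/n(d₂) = e^(−β·d₁)/e^(−β·d₂) = e^{β(d₂−d₁)}
= exp(0.453 × 3.2) = exp(1.45) = 4.2614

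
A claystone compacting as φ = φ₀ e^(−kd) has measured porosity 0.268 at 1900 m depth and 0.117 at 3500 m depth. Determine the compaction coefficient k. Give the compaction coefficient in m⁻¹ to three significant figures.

0.000518 m⁻¹

Working in km (1 km = 1000 m; k in km⁻¹ = k in m⁻¹ × 1000):
Athy: φ(d) = φ₀ e^(−kd) ⇒ φ₁/φ₂ = e^{k(d₂−d₁)} ⇒ k = ln(φ₁/φ₂)/(d₂−d₁)
k = ln(0.268/0.117) / (3.5 − 1.9) = ln(2.291) / 1.6 = 0.8288 / 1.6 = 0.518 km⁻¹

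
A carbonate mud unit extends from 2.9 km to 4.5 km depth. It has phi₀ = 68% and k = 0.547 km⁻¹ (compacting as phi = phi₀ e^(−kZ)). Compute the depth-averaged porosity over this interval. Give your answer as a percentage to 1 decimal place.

9.3%

⟨phi⟩ = (1/(Z₂−Z₁)) ∫ phi₀ e^(−kZ) dZ = phi₀·(e^(−k·Z₁) − e^(−k·Z₂)) / (k·(Z₂−Z₁))
e^(−0.547×2.9) = 0.2047; e^(−0.547×4.5) = 0.0853
⟨phi⟩ = 0.68 × (0.2047 − 0.0853) / (0.547 × 1.6) = 0.68 × 0.1364 = 0.0927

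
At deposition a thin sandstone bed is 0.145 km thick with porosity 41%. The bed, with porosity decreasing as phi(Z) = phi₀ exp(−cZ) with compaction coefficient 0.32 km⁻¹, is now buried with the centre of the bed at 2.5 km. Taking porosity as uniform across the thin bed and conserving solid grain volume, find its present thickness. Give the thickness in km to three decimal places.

0.105 km

Porosity at 2.5 km: phi = 0.41·exp(−0.32×2.5) = 0.1842
Solid-volume conservation: h(1−phi) = h₀(1−phi₀) ⇒ h = h₀·(1−phi₀)/(1−phi)
h = 0.145 × (1 − 0.41)/(1 − 0.1842) = 0.145 × 0.7232 = 0.1049 km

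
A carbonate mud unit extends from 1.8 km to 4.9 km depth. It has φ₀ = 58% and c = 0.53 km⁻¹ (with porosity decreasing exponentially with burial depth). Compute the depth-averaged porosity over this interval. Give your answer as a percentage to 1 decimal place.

11.0%

⟨φ⟩ = (1/(d₂−d₁)) ∫ φ₀ e^(−cd) dd = φ₀·(e^(−c·d₁) − e^(−c·d₂)) / (c·(d₂−d₁))
e^(−0.53×1.8) = 0.3852; e^(−0.53×4.9) = 0.0745
⟨φ⟩ = 0.58 × (0.3852 − 0.0745) / (0.53 × 3.1) = 0.58 × 0.1891 = 0.1097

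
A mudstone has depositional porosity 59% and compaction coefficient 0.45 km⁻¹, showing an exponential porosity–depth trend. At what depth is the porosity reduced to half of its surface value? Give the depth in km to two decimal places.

1.54 km

φ/φ₀ = 1/2 ⇒ exp(−β·d) = 1/2 ⇒ d = ln(2) / β
d = 0.6931 / 0.45 = 1.540 km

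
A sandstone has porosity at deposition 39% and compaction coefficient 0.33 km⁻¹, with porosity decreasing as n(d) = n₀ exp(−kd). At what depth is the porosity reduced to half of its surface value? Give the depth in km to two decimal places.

n/n₀ = 1/2 ⇒ exp(−k·d) = 1/2 ⇒ d = ln(2) / k
d = 0.6931 / 0.33 = 2.100 km

2.10 km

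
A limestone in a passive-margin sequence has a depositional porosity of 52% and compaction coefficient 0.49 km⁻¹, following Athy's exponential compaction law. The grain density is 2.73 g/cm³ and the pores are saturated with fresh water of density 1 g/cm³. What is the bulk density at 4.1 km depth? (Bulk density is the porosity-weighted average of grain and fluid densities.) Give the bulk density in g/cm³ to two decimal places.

2.61 g/cm³

Porosity at depth: n = 0.52·exp(−0.49×4.1) = 0.52×0.1341 = 0.0697
Bulk density: ρ_b = (1−n)ρ_g + n·ρ_f = 0.9303×2.73 + 0.0697×1
       = 2.540 + 0.070 = 2.609 g/cm³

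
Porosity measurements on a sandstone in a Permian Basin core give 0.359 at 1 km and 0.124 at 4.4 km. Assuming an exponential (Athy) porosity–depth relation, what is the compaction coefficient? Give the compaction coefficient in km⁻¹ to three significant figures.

Athy: n(d) = n₀ e^(−βd) ⇒ n₁/n₂ = e^{β(d₂−d₁)} ⇒ β = ln(n₁/n₂)/(d₂−d₁)
β = ln(0.359/0.124) / (4.4 − 1) = ln(2.895) / 3.4 = 1.0630 / 3.4 = 0.3127 km⁻¹

0.313 km⁻¹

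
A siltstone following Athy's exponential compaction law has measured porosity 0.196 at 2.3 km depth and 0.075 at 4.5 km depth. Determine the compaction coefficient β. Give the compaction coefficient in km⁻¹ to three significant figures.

0.437 km⁻¹

Athy: phi(Z) = phi₀ e^(−βZ) ⇒ phi₁/phi₂ = e^{β(Z₂−Z₁)} ⇒ β = ln(phi₁/phi₂)/(Z₂−Z₁)
β = ln(0.196/0.075) / (4.5 − 2.3) = ln(2.613) / 2.2 = 0.9606 / 2.2 = 0.4366 km⁻¹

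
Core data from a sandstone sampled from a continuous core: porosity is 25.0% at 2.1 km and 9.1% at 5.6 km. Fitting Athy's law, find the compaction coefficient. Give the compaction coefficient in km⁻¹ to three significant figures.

0.289 km⁻¹

Athy: phi(Z) = phi₀ e^(−βZ) ⇒ phi₁/phi₂ = e^{β(Z₂−Z₁)} ⇒ β = ln(phi₁/phi₂)/(Z₂−Z₁)
β = ln(0.25/0.091) / (5.6 − 2.1) = ln(2.747) / 3.5 = 1.0106 / 3.5 = 0.2887 km⁻¹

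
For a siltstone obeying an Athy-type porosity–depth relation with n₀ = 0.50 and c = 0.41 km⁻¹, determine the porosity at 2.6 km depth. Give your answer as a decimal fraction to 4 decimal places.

0.1722

n = n₀·exp(−c·Z) = 0.5 × exp(−0.41 × 2.6) = 0.5 × exp(−1.066)
  = 0.5 × 0.3444 = 0.1722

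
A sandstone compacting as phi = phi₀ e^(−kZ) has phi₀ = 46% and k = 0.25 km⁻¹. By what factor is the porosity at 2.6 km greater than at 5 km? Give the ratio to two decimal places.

phi(Z₁)/phi(Z₂) = e^(−k·Z₁)/e^(−k·Z₂) = e^{k(Z₂−Z₁)}
= exp(0.25 × 2.4) = exp(0.6) = 1.8221

1.82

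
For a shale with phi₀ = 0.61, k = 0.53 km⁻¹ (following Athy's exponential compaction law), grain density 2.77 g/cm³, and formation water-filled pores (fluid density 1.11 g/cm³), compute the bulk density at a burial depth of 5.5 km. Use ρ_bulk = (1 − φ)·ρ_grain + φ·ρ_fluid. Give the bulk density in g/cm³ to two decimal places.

2.72 g/cm³

Porosity at depth: phi = 0.61·exp(−0.53×5.5) = 0.61×0.0542 = 0.0331
Bulk density: ρ_b = (1−phi)ρ_g + phi·ρ_f = 0.9669×2.77 + 0.0331×1.11
       = 2.678 + 0.037 = 2.715 g/cm³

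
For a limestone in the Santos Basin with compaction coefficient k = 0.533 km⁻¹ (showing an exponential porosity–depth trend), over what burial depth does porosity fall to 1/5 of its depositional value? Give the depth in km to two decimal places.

3.02 km

phi/phi₀ = 1/5 ⇒ exp(−k·z) = 1/5 ⇒ z = ln(5) / k
z = 1.6094 / 0.533 = 3.020 km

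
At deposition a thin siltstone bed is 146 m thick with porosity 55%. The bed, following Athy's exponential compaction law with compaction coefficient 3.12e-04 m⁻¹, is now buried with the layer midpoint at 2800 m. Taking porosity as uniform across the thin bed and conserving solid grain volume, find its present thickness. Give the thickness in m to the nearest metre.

Working in km (1 km = 1000 m; c in km⁻¹ = c in m⁻¹ × 1000):
Porosity at 2.8 km: φ = 0.55·exp(−0.312×2.8) = 0.2296
Solid-volume conservation: h(1−φ) = h₀(1−φ₀) ⇒ h = h₀·(1−φ₀)/(1−φ)
h = 0.146 × (1 − 0.55)/(1 − 0.2296) = 0.146 × 0.5841 = 0.0853 km

85 m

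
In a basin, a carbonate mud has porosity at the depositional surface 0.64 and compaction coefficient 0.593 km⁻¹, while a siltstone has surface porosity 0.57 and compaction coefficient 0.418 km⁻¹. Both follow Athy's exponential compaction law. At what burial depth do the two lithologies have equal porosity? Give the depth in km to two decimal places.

0.66 km

Set φ₀ₐ e^(−kₐZ) = φ₀ᵦ e^(−kᵦZ) ⇒ ln(φ₀ₐ/φ₀ᵦ) = (kₐ − kᵦ)·Z
Z = ln(0.64/0.57) / (0.593 − 0.418) = 0.1158 / 0.175 = 0.662 km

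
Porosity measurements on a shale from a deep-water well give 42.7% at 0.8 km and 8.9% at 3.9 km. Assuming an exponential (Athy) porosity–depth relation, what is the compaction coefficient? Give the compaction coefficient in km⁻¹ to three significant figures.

Athy: phi(Z) = phi₀ e^(−βZ) ⇒ phi₁/phi₂ = e^{β(Z₂−Z₁)} ⇒ β = ln(phi₁/phi₂)/(Z₂−Z₁)
β = ln(0.427/0.089) / (3.9 − 0.8) = ln(4.798) / 3.1 = 1.5681 / 3.1 = 0.5059 km⁻¹

0.506 km⁻¹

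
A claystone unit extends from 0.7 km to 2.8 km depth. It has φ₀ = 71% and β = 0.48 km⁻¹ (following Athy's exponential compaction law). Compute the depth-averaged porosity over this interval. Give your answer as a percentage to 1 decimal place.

⟨φ⟩ = (1/(z₂−z₁)) ∫ φ₀ e^(−βz) dz = φ₀·(e^(−β·z₁) − e^(−β·z₂)) / (β·(z₂−z₁))
e^(−0.48×0.7) = 0.7146; e^(−0.48×2.8) = 0.2608
⟨φ⟩ = 0.71 × (0.7146 − 0.2608) / (0.48 × 2.1) = 0.71 × 0.4502 = 0.3197

32.0%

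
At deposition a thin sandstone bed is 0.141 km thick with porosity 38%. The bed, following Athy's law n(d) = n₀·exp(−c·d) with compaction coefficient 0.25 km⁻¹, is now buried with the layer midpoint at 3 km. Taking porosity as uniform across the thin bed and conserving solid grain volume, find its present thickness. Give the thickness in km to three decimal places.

0.107 km

Porosity at 3 km: n = 0.38·exp(−0.25×3) = 0.1795
Solid-volume conservation: h(1−n) = h₀(1−n₀) ⇒ h = h₀·(1−n₀)/(1−n)
h = 0.141 × (1 − 0.38)/(1 − 0.1795) = 0.141 × 0.7556 = 0.1065 km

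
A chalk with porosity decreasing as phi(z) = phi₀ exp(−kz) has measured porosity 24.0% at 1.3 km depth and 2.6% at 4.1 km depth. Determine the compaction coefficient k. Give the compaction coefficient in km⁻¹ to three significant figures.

0.794 km⁻¹

Athy: phi(z) = phi₀ e^(−kz) ⇒ phi₁/phi₂ = e^{k(z₂−z₁)} ⇒ k = ln(phi₁/phi₂)/(z₂−z₁)
k = ln(0.24/0.026) / (4.1 − 1.3) = ln(9.231) / 2.8 = 2.2225 / 2.8 = 0.7938 km⁻¹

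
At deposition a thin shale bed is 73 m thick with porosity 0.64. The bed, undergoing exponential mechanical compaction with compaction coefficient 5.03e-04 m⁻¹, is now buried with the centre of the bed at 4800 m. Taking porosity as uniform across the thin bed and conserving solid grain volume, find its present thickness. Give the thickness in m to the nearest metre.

28 m

Working in km (1 km = 1000 m; β in km⁻¹ = β in m⁻¹ × 1000):
Porosity at 4.8 km: phi = 0.64·exp(−0.503×4.8) = 0.0572
Solid-volume conservation: h(1−phi) = h₀(1−phi₀) ⇒ h = h₀·(1−phi₀)/(1−phi)
h = 0.073 × (1 − 0.64)/(1 − 0.0572) = 0.073 × 0.3819 = 0.0279 km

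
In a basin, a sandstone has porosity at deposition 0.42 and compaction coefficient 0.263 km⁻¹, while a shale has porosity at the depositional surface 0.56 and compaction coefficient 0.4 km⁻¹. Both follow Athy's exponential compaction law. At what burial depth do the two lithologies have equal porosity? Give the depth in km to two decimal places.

Set phi₀ₐ e^(−βₐZ) = phi₀ᵦ e^(−βᵦZ) ⇒ ln(phi₀ₐ/phi₀ᵦ) = (βₐ − βᵦ)·Z
Z = ln(0.42/0.56) / (0.263 − 0.4) = -0.2877 / -0.137 = 2.100 km

2.10 km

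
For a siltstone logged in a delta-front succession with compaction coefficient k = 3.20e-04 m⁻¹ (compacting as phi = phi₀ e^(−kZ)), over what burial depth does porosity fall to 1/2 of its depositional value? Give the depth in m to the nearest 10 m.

Working in km (1 km = 1000 m; k in km⁻¹ = k in m⁻¹ × 1000):
phi/phi₀ = 1/2 ⇒ exp(−k·Z) = 1/2 ⇒ Z = ln(2) / k
Z = 0.6931 / 0.32 = 2.166 km

2170 m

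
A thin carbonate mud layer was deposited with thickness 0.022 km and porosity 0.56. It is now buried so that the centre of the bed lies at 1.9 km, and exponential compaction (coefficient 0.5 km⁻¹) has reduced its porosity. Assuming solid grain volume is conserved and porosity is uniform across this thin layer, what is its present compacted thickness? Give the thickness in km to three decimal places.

Porosity at 1.9 km: phi = 0.56·exp(−0.5×1.9) = 0.2166
Solid-volume conservation: h(1−phi) = h₀(1−phi₀) ⇒ h = h₀·(1−phi₀)/(1−phi)
h = 0.022 × (1 − 0.56)/(1 − 0.2166) = 0.022 × 0.5616 = 0.0124 km

0.012 km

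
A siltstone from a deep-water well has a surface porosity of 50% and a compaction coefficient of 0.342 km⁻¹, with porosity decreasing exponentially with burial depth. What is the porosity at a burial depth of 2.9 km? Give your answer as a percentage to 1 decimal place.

φ = φ₀·exp(−β·d) = 0.5 × exp(−0.342 × 2.9) = 0.5 × exp(−0.9918)
  = 0.5 × 0.3709 = 0.1855

18.5%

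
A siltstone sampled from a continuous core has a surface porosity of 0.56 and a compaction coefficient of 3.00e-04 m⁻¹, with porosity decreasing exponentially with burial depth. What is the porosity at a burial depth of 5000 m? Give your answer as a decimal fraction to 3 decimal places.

0.125

Working in km (1 km = 1000 m; k in km⁻¹ = k in m⁻¹ × 1000):
phi = phi₀·exp(−k·d) = 0.56 × exp(−0.3 × 5) = 0.56 × exp(−1.5)
  = 0.56 × 0.2231 = 0.1250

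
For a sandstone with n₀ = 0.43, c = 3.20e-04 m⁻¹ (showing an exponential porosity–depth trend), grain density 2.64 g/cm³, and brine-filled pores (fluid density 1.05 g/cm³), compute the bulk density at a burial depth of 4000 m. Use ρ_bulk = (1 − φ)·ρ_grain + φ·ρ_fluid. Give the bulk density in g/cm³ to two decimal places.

Working in km (1 km = 1000 m; c in km⁻¹ = c in m⁻¹ × 1000):
Porosity at depth: n = 0.43·exp(−0.32×4) = 0.43×0.2780 = 0.1196
Bulk density: ρ_b = (1−n)ρ_g + n·ρ_f = 0.8804×2.64 + 0.1196×1.05
       = 2.324 + 0.126 = 2.450 g/cm³

2.45 g/cm³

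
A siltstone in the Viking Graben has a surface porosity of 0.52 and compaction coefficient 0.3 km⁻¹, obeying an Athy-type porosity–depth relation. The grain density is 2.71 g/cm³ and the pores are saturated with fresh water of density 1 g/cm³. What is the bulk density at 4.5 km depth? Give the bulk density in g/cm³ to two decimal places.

2.48 g/cm³

Porosity at depth: n = 0.52·exp(−0.3×4.5) = 0.52×0.2592 = 0.1348
Bulk density: ρ_b = (1−n)ρ_g + n·ρ_f = 0.8652×2.71 + 0.1348×1
       = 2.345 + 0.135 = 2.479 g/cm³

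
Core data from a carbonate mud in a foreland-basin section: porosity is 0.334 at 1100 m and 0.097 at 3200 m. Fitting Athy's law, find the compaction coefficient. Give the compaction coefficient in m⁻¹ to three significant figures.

0.000589 m⁻¹

Working in km (1 km = 1000 m; c in km⁻¹ = c in m⁻¹ × 1000):
Athy: n(d) = n₀ e^(−cd) ⇒ n₁/n₂ = e^{c(d₂−d₁)} ⇒ c = ln(n₁/n₂)/(d₂−d₁)
c = ln(0.334/0.097) / (3.2 − 1.1) = ln(3.443) / 2.1 = 1.2364 / 2.1 = 0.5888 km⁻¹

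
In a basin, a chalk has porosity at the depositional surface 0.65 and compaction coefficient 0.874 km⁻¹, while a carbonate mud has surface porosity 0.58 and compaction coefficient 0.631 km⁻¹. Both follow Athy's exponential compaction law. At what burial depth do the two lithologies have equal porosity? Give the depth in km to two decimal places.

0.47 km

Set n₀ₐ e^(−kₐZ) = n₀ᵦ e^(−kᵦZ) ⇒ ln(n₀ₐ/n₀ᵦ) = (kₐ − kᵦ)·Z
Z = ln(0.65/0.58) / (0.874 − 0.631) = 0.1139 / 0.243 = 0.469 km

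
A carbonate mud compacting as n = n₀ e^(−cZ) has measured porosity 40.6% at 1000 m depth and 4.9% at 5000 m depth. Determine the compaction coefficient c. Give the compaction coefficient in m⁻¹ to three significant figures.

Working in km (1 km = 1000 m; c in km⁻¹ = c in m⁻¹ × 1000):
Athy: n(Z) = n₀ e^(−cZ) ⇒ n₁/n₂ = e^{c(Z₂−Z₁)} ⇒ c = ln(n₁/n₂)/(Z₂−Z₁)
c = ln(0.406/0.049) / (5 − 1) = ln(8.286) / 4 = 2.1145 / 4 = 0.5286 km⁻¹

0.000529 m⁻¹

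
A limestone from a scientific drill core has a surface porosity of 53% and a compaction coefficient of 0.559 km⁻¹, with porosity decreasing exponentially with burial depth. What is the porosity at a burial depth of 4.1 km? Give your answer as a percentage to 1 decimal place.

n = n₀·exp(−k·z) = 0.53 × exp(−0.559 × 4.1) = 0.53 × exp(−2.292)
  = 0.53 × 0.1011 = 0.0536

5.4%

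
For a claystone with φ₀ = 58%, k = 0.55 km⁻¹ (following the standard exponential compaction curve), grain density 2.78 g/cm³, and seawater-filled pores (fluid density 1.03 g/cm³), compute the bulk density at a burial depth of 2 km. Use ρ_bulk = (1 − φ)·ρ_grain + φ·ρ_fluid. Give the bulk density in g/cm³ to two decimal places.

2.44 g/cm³

Porosity at depth: φ = 0.58·exp(−0.55×2) = 0.58×0.3329 = 0.1931
Bulk density: ρ_b = (1−φ)ρ_g + φ·ρ_f = 0.8069×2.78 + 0.1931×1.03
       = 2.243 + 0.199 = 2.442 g/cm³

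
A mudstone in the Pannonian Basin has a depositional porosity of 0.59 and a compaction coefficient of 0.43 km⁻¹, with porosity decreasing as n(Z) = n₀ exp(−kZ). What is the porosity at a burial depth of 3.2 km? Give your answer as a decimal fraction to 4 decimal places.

0.1490

n = n₀·exp(−k·Z) = 0.59 × exp(−0.43 × 3.2) = 0.59 × exp(−1.376)
  = 0.59 × 0.2526 = 0.1490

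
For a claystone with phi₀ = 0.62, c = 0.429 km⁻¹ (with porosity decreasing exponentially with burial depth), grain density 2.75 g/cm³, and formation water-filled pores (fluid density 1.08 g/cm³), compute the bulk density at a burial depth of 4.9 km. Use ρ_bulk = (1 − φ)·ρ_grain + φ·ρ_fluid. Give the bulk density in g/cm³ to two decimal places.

2.62 g/cm³

Porosity at depth: phi = 0.62·exp(−0.429×4.9) = 0.62×0.1222 = 0.0758
Bulk density: ρ_b = (1−phi)ρ_g + phi·ρ_f = 0.9242×2.75 + 0.0758×1.08
       = 2.542 + 0.082 = 2.623 g/cm³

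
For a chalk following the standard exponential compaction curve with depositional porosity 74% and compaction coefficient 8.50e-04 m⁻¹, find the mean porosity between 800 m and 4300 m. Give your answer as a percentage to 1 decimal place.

Working in km (1 km = 1000 m; β in km⁻¹ = β in m⁻¹ × 1000):
⟨φ⟩ = (1/(d₂−d₁)) ∫ φ₀ e^(−βd) dd = φ₀·(e^(−β·d₁) − e^(−β·d₂)) / (β·(d₂−d₁))
e^(−0.85×0.8) = 0.5066; e^(−0.85×4.3) = 0.0259
⟨φ⟩ = 0.74 × (0.5066 − 0.0259) / (0.85 × 3.5) = 0.74 × 0.1616 = 0.1196

12.0%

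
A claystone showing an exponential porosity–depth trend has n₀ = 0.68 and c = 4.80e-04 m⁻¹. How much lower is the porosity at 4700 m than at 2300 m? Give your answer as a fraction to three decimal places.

0.154

Working in km (1 km = 1000 m; c in km⁻¹ = c in m⁻¹ × 1000):
n(2.3) = 0.68·e^(−0.48×2.3) = 0.2254
n(4.7) = 0.68·e^(−0.48×4.7) = 0.0712
Δn = 0.2254 − 0.0712 = 0.1542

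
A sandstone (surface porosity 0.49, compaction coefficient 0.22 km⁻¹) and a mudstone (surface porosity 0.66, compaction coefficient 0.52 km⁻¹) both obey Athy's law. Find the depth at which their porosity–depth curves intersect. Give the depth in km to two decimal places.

Set φ₀ₐ e^(−kₐZ) = φ₀ᵦ e^(−kᵦZ) ⇒ ln(φ₀ₐ/φ₀ᵦ) = (kₐ − kᵦ)·Z
Z = ln(0.49/0.66) / (0.22 − 0.52) = -0.2978 / -0.3 = 0.993 km

0.99 km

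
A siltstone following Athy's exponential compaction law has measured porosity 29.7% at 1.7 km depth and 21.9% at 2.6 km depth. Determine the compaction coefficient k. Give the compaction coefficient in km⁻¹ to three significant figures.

Athy: phi(d) = phi₀ e^(−kd) ⇒ phi₁/phi₂ = e^{k(d₂−d₁)} ⇒ k = ln(phi₁/phi₂)/(d₂−d₁)
k = ln(0.297/0.219) / (2.6 − 1.7) = ln(1.356) / 0.9 = 0.3047 / 0.9 = 0.3385 km⁻¹

0.339 km⁻¹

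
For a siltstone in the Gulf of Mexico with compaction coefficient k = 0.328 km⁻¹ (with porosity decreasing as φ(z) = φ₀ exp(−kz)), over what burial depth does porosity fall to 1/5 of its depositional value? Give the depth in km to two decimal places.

4.91 km

φ/φ₀ = 1/5 ⇒ exp(−k·z) = 1/5 ⇒ z = ln(5) / k
z = 1.6094 / 0.328 = 4.907 km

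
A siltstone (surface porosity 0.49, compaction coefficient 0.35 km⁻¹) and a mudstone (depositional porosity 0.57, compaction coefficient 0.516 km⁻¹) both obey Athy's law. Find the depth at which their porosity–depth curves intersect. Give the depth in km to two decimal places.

0.91 km

Set n₀ₐ e^(−βₐd) = n₀ᵦ e^(−βᵦd) ⇒ ln(n₀ₐ/n₀ᵦ) = (βₐ − βᵦ)·d
d = ln(0.49/0.57) / (0.35 − 0.516) = -0.1512 / -0.166 = 0.911 km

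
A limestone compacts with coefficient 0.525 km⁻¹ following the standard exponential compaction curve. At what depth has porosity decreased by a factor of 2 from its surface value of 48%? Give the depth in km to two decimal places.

phi/phi₀ = 1/2 ⇒ exp(−β·Z) = 1/2 ⇒ Z = ln(2) / β
Z = 0.6931 / 0.525 = 1.320 km

1.32 km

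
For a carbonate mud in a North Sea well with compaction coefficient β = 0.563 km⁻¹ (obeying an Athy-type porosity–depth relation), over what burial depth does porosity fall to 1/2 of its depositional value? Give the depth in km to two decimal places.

1.23 km

phi/phi₀ = 1/2 ⇒ exp(−β·z) = 1/2 ⇒ z = ln(2) / β
z = 0.6931 / 0.563 = 1.231 km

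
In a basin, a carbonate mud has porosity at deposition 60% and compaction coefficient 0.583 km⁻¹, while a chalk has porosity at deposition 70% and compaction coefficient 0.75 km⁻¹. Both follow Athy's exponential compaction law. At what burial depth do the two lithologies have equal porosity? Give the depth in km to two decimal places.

Set n₀ₐ e^(−kₐZ) = n₀ᵦ e^(−kᵦZ) ⇒ ln(n₀ₐ/n₀ᵦ) = (kₐ − kᵦ)·Z
Z = ln(0.6/0.7) / (0.583 − 0.75) = -0.1542 / -0.167 = 0.923 km

0.92 km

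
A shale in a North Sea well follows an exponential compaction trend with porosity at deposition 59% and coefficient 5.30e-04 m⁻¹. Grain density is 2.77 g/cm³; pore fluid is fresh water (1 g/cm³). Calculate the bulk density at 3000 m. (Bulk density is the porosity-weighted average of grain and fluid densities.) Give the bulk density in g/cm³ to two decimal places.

Working in km (1 km = 1000 m; β in km⁻¹ = β in m⁻¹ × 1000):
Porosity at depth: n = 0.59·exp(−0.53×3) = 0.59×0.2039 = 0.1203
Bulk density: ρ_b = (1−n)ρ_g + n·ρ_f = 0.8797×2.77 + 0.1203×1
       = 2.437 + 0.120 = 2.557 g/cm³

2.56 g/cm³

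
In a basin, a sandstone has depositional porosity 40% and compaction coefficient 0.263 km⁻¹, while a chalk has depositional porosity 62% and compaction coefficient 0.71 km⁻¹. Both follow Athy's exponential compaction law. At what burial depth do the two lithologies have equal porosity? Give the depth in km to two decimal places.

0.98 km

Set n₀ₐ e^(−βₐZ) = n₀ᵦ e^(−βᵦZ) ⇒ ln(n₀ₐ/n₀ᵦ) = (βₐ − βᵦ)·Z
Z = ln(0.4/0.62) / (0.263 − 0.71) = -0.4383 / -0.447 = 0.980 km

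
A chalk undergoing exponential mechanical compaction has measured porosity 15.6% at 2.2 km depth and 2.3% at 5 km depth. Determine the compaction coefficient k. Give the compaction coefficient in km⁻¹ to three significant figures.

0.684 km⁻¹

Athy: φ(z) = φ₀ e^(−kz) ⇒ φ₁/φ₂ = e^{k(z₂−z₁)} ⇒ k = ln(φ₁/φ₂)/(z₂−z₁)
k = ln(0.156/0.023) / (5 − 2.2) = ln(6.783) / 2.8 = 1.9144 / 2.8 = 0.6837 km⁻¹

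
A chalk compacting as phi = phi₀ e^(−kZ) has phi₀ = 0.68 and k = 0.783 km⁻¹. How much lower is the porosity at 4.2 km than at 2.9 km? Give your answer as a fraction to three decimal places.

phi(2.9) = 0.68·e^(−0.783×2.9) = 0.0702
phi(4.2) = 0.68·e^(−0.783×4.2) = 0.0254
Δphi = 0.0702 − 0.0254 = 0.0448

0.045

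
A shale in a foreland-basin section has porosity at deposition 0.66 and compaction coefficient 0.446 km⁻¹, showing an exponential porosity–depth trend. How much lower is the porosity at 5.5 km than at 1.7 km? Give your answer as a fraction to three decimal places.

0.252

n(1.7) = 0.66·e^(−0.446×1.7) = 0.3092
n(5.5) = 0.66·e^(−0.446×5.5) = 0.0568
Δn = 0.3092 − 0.0568 = 0.2524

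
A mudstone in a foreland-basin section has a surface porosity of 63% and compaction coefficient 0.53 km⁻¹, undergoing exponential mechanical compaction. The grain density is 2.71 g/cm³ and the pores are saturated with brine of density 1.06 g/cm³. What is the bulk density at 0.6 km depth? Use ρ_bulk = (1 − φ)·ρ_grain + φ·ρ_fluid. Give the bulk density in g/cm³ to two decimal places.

Porosity at depth: φ = 0.63·exp(−0.53×0.6) = 0.63×0.7276 = 0.4584
Bulk density: ρ_b = (1−φ)ρ_g + φ·ρ_f = 0.5416×2.71 + 0.4584×1.06
       = 1.468 + 0.486 = 1.954 g/cm³

1.95 g/cm³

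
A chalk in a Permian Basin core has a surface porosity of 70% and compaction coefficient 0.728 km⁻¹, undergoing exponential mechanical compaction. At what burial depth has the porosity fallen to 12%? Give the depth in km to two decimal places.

2.42 km

Invert Athy's law: z = ln(phi₀/phi) / c
z = ln(0.7/0.12) / 0.728 = ln(5.833) / 0.728 = 1.7636 / 0.728 = 2.423 km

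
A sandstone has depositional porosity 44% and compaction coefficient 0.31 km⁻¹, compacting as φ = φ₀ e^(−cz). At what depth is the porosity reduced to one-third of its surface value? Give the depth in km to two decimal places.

3.54 km

φ/φ₀ = 1/3 ⇒ exp(−c·z) = 1/3 ⇒ z = ln(3) / c
z = 1.0986 / 0.31 = 3.544 km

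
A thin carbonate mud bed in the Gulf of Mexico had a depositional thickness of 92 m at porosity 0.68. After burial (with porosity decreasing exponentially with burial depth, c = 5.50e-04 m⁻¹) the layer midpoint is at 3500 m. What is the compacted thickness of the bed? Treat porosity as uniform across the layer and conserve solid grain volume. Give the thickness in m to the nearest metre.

Working in km (1 km = 1000 m; c in km⁻¹ = c in m⁻¹ × 1000):
Porosity at 3.5 km: n = 0.68·exp(−0.55×3.5) = 0.0992
Solid-volume conservation: h(1−n) = h₀(1−n₀) ⇒ h = h₀·(1−n₀)/(1−n)
h = 0.092 × (1 − 0.68)/(1 − 0.0992) = 0.092 × 0.3552 = 0.0327 km

33 m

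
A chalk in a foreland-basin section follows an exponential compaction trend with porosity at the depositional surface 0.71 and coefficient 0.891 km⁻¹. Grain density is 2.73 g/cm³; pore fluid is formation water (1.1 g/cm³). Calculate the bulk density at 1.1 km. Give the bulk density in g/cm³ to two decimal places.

2.30 g/cm³

Porosity at depth: phi = 0.71·exp(−0.891×1.1) = 0.71×0.3753 = 0.2664
Bulk density: ρ_b = (1−phi)ρ_g + phi·ρ_f = 0.7336×2.73 + 0.2664×1.1
       = 2.003 + 0.293 = 2.296 g/cm³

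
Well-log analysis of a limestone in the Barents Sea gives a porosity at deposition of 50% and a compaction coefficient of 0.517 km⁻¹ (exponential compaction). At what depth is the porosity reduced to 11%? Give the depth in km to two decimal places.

2.93 km

Invert Athy's law: d = ln(phi₀/phi) / β
d = ln(0.5/0.11) / 0.517 = ln(4.545) / 0.517 = 1.5141 / 0.517 = 2.929 km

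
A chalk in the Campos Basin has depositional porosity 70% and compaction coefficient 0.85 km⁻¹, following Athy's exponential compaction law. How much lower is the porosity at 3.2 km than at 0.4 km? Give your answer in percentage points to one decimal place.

45.2 percentage points

φ(0.4) = 0.7·e^(−0.85×0.4) = 0.4982
φ(3.2) = 0.7·e^(−0.85×3.2) = 0.0461
Δφ = 0.4982 − 0.0461 = 0.4521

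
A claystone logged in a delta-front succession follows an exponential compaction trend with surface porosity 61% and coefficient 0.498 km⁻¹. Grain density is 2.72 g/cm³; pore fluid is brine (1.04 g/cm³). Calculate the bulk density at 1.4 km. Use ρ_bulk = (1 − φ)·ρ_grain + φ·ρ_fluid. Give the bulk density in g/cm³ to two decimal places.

2.21 g/cm³

Porosity at depth: n = 0.61·exp(−0.498×1.4) = 0.61×0.4980 = 0.3038
Bulk density: ρ_b = (1−n)ρ_g + n·ρ_f = 0.6962×2.72 + 0.3038×1.04
       = 1.894 + 0.316 = 2.210 g/cm³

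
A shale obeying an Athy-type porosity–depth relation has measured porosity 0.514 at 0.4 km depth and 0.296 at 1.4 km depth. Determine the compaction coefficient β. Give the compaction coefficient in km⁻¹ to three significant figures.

Athy: φ(d) = φ₀ e^(−βd) ⇒ φ₁/φ₂ = e^{β(d₂−d₁)} ⇒ β = ln(φ₁/φ₂)/(d₂−d₁)
β = ln(0.514/0.296) / (1.4 − 0.4) = ln(1.736) / 1 = 0.5519 / 1 = 0.5519 km⁻¹

0.552 km⁻¹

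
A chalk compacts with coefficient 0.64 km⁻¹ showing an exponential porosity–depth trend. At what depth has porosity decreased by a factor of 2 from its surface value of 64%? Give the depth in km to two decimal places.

n/n₀ = 1/2 ⇒ exp(−k·d) = 1/2 ⇒ d = ln(2) / k
d = 0.6931 / 0.64 = 1.083 km

1.08 km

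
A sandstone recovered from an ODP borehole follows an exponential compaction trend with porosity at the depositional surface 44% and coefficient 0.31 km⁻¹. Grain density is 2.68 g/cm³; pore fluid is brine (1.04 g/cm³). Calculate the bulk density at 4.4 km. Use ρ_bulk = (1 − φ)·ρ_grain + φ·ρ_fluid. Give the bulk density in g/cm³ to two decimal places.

Porosity at depth: phi = 0.44·exp(−0.31×4.4) = 0.44×0.2556 = 0.1125
Bulk density: ρ_b = (1−phi)ρ_g + phi·ρ_f = 0.8875×2.68 + 0.1125×1.04
       = 2.379 + 0.117 = 2.496 g/cm³

2.50 g/cm³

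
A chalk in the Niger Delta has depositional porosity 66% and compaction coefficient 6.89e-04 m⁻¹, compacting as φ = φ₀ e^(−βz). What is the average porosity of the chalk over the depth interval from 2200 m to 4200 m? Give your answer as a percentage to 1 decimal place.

7.9%

Working in km (1 km = 1000 m; β in km⁻¹ = β in m⁻¹ × 1000):
⟨φ⟩ = (1/(z₂−z₁)) ∫ φ₀ e^(−βz) dz = φ₀·(e^(−β·z₁) − e^(−β·z₂)) / (β·(z₂−z₁))
e^(−0.689×2.2) = 0.2196; e^(−0.689×4.2) = 0.0554
⟨φ⟩ = 0.66 × (0.2196 − 0.0554) / (0.689 × 2) = 0.66 × 0.1192 = 0.0787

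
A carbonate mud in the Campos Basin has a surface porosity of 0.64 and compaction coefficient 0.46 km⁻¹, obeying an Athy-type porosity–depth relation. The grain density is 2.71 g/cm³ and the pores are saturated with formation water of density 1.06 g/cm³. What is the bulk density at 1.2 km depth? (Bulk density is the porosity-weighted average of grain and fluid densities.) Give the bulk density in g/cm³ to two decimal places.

2.10 g/cm³

Porosity at depth: φ = 0.64·exp(−0.46×1.2) = 0.64×0.5758 = 0.3685
Bulk density: ρ_b = (1−φ)ρ_g + φ·ρ_f = 0.6315×2.71 + 0.3685×1.06
       = 1.711 + 0.391 = 2.102 g/cm³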